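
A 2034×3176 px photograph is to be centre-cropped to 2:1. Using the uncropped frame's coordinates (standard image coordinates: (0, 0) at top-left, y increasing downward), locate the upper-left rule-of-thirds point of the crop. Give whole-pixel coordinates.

x = 678 px, y = 1419 px

2034/3176 < 2/1, so the 2:1 crop keeps the full width 2034 and trims height to 2034 × 1/2 = 1017.00 px.
Top offset = (3176 − 1017.00)/2 = 1079.50 px; left offset = 0.
Upper-left is one-third across and one-third down within the crop:
x = 0.00 + 1 × 2034.00/3 ≈ 678; y = 1079.50 + 1 × 1017.00/3 ≈ 1419.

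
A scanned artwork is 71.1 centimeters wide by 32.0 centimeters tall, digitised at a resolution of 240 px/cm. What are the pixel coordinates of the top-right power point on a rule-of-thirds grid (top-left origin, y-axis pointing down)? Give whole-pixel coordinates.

x = 11376 px, y = 2560 px

In pixels the canvas is 71.1 × 240 = 17064 wide and 32.0 × 240 = 7680 tall.
The top-right point is two-thirds across and one-third down:
x = 2 × 17064/3 ≈ 11376; y = 1 × 7680/3 ≈ 2560.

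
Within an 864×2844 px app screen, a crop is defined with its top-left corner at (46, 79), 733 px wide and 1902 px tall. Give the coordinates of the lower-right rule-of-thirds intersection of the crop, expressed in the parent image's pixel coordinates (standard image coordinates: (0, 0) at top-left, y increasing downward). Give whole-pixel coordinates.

(535, 1347)

One third of the crop width 733 is 244.33 px.
One third of the crop height 1902 is 634.00 px.
The lower-right point is two-thirds across and two-thirds down within the crop:
x = 46 + 2 × 244.33 ≈ 535; y = 79 + 2 × 634.00 ≈ 1347.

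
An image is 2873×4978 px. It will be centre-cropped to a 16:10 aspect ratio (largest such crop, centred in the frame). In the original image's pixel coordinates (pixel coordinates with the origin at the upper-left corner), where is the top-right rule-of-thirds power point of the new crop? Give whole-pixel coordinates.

2873/4978 < 16/10, so the 16:10 crop keeps the full width 2873 and trims height to 2873 × 10/16 = 1795.62 px.
Top offset = (4978 − 1795.62)/2 = 1591.19 px; left offset = 0.
Top-right is two-thirds across and one-third down within the crop:
x = 0.00 + 2 × 2873.00/3 ≈ 1915; y = 1591.19 + 1 × 1795.62/3 ≈ 2190.

(1915, 2190)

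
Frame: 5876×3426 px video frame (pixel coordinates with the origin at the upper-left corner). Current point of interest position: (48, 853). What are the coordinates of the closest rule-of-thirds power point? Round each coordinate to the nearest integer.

Third lines: x ∈ {1959, 3917}, y ∈ {1142, 2284}.
48 is closer to x = 1959; 853 is closer to y = 1142.
So the nearest intersection is the upper-left power point.

(1959, 1142)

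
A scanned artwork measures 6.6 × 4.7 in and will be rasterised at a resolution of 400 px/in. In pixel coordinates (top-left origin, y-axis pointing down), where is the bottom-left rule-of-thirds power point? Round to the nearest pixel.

x = 880 px, y = 1253 px

In pixels the canvas is 6.6 × 400 = 2640 wide and 4.7 × 400 = 1880 tall.
The bottom-left point is one-third across and two-thirds down:
x = 1 × 2640/3 ≈ 880; y = 2 × 1880/3 ≈ 1253.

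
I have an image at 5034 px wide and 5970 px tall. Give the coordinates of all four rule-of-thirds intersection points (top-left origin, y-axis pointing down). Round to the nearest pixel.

One third of 5034 is 1678; one third of 5970 is 1990.
Vertical third lines at x = 1678 and x = 3356; horizontal third lines at y = 1990 and y = 3980.

(1678, 1990), (3356, 1990), (1678, 3980), (3356, 3980)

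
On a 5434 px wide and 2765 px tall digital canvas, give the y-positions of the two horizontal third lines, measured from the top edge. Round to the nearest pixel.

2765 / 3 = 921.67, so the horizontal lines sit at one and two thirds of 2765.

922 px and 1843 px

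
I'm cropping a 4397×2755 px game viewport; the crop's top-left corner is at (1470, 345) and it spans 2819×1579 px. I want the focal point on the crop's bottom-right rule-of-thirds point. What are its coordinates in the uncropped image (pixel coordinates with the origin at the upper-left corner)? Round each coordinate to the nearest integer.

(3349, 1398)

One third of the crop width 2819 is 939.67 px.
One third of the crop height 1579 is 526.33 px.
The bottom-right point is two-thirds across and two-thirds down within the crop:
x = 1470 + 2 × 939.67 ≈ 3349; y = 345 + 2 × 526.33 ≈ 1398.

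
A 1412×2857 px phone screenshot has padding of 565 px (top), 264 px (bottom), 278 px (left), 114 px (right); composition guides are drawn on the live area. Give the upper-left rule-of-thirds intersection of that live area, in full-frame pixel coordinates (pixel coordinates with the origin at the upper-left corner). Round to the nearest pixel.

(618, 1241)

Content width = 1412 − 278 − 114 = 1020 px; content height = 2857 − 565 − 264 = 2028 px.
Upper-left is one-third across and one-third down within the live area.
x = 278 + 1 × 1020/3 = 278 + 340.00 ≈ 618
y = 565 + 1 × 2028/3 = 565 + 676.00 ≈ 1241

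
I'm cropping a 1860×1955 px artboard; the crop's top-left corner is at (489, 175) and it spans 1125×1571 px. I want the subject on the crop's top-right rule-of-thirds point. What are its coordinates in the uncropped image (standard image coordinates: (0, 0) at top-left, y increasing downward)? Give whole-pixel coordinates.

x = 1239 px, y = 699 px

One third of the crop width 1125 is 375.00 px.
One third of the crop height 1571 is 523.67 px.
The top-right point is two-thirds across and one-third down within the crop:
x = 489 + 2 × 375.00 ≈ 1239; y = 175 + 1 × 523.67 ≈ 699.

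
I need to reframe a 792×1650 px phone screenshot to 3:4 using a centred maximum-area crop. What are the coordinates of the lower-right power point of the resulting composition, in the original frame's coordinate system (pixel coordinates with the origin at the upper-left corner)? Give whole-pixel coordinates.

792/1650 < 3/4, so the 3:4 crop keeps the full width 792 and trims height to 792 × 4/3 = 1056.00 px.
Top offset = (1650 − 1056.00)/2 = 297.00 px; left offset = 0.
Lower-right is two-thirds across and two-thirds down within the crop:
x = 0.00 + 2 × 792.00/3 ≈ 528; y = 297.00 + 2 × 1056.00/3 ≈ 1001.

x = 528 px, y = 1001 px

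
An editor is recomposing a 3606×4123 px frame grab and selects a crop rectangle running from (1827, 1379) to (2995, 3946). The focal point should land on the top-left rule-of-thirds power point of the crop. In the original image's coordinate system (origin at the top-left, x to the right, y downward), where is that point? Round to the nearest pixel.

Crop width = 2995 − 1827 = 1168 px; one third is 389.33 px.
Crop height = 3946 − 1379 = 2567 px; one third is 855.67 px.
The top-left point is one-third across and one-third down within the crop:
x = 1827 + 1 × 389.33 ≈ 2216; y = 1379 + 1 × 855.67 ≈ 2235.

x = 2216 px, y = 2235 px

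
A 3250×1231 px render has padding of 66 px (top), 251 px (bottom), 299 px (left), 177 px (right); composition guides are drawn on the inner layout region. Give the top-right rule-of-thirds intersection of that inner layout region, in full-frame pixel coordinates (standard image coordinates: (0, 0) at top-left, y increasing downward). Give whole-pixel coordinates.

x = 2148 px, y = 371 px

Content width = 3250 − 299 − 177 = 2774 px; content height = 1231 − 66 − 251 = 914 px.
Top-right is two-thirds across and one-third down within the inner layout region.
x = 299 + 2 × 2774/3 = 299 + 1849.33 ≈ 2148
y = 66 + 1 × 914/3 = 66 + 304.67 ≈ 371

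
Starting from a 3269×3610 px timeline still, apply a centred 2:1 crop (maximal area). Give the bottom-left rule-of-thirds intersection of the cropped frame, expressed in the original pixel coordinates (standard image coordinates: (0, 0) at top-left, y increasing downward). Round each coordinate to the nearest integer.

x = 1090 px, y = 2077 px

3269/3610 < 2/1, so the 2:1 crop keeps the full width 3269 and trims height to 3269 × 1/2 = 1634.50 px.
Top offset = (3610 − 1634.50)/2 = 987.75 px; left offset = 0.
Bottom-left is one-third across and two-thirds down within the crop:
x = 0.00 + 1 × 3269.00/3 ≈ 1090; y = 987.75 + 2 × 1634.50/3 ≈ 2077.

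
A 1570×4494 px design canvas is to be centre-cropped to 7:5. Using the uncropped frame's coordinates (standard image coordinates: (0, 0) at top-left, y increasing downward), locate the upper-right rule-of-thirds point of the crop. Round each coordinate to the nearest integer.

x = 1047 px, y = 2060 px

1570/4494 < 7/5, so the 7:5 crop keeps the full width 1570 and trims height to 1570 × 5/7 = 1121.43 px.
Top offset = (4494 − 1121.43)/2 = 1686.29 px; left offset = 0.
Upper-right is two-thirds across and one-third down within the crop:
x = 0.00 + 2 × 1570.00/3 ≈ 1047; y = 1686.29 + 1 × 1121.43/3 ≈ 2060.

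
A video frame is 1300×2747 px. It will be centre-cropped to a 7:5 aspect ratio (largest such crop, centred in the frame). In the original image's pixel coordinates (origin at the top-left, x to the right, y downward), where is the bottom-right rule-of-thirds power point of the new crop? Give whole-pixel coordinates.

1300/2747 < 7/5, so the 7:5 crop keeps the full width 1300 and trims height to 1300 × 5/7 = 928.57 px.
Top offset = (2747 − 928.57)/2 = 909.21 px; left offset = 0.
Bottom-right is two-thirds across and two-thirds down within the crop:
x = 0.00 + 2 × 1300.00/3 ≈ 867; y = 909.21 + 2 × 928.57/3 ≈ 1528.

(867, 1528)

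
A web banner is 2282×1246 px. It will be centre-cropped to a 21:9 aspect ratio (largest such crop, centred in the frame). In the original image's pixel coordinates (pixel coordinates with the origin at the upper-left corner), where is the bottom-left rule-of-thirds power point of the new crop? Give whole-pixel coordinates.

2282/1246 < 21/9, so the 21:9 crop keeps the full width 2282 and trims height to 2282 × 9/21 = 978.00 px.
Top offset = (1246 − 978.00)/2 = 134.00 px; left offset = 0.
Bottom-left is one-third across and two-thirds down within the crop:
x = 0.00 + 1 × 2282.00/3 ≈ 761; y = 134.00 + 2 × 978.00/3 ≈ 786.

(761, 786)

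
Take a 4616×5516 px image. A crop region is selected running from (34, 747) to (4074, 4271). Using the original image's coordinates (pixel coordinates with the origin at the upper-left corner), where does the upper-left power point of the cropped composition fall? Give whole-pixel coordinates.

Crop width = 4074 − 34 = 4040 px; one third is 1346.67 px.
Crop height = 4271 − 747 = 3524 px; one third is 1174.67 px.
The upper-left point is one-third across and one-third down within the crop:
x = 34 + 1 × 1346.67 ≈ 1381; y = 747 + 1 × 1174.67 ≈ 1922.

(1381, 1922)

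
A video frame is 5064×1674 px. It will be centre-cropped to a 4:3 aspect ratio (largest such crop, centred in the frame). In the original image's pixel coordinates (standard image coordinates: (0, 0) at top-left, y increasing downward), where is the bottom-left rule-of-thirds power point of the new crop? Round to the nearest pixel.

5064/1674 > 4/3, so the 4:3 crop keeps the full height 1674 and trims width to 1674 × 4/3 = 2232.00 px.
Left offset = (5064 − 2232.00)/2 = 1416.00 px; top offset = 0.
Bottom-left is one-third across and two-thirds down within the crop:
x = 1416.00 + 1 × 2232.00/3 ≈ 2160; y = 0.00 + 2 × 1674.00/3 ≈ 1116.

(2160, 1116)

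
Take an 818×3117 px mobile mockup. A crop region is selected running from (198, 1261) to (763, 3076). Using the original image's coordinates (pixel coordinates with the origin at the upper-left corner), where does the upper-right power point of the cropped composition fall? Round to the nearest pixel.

Crop width = 763 − 198 = 565 px; one third is 188.33 px.
Crop height = 3076 − 1261 = 1815 px; one third is 605.00 px.
The upper-right point is two-thirds across and one-third down within the crop:
x = 198 + 2 × 188.33 ≈ 575; y = 1261 + 1 × 605.00 ≈ 1866.

(575, 1866)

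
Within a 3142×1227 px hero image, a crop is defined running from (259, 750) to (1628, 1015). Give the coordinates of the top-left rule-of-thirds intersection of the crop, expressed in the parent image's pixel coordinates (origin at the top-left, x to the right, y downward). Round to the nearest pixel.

(715, 838)

Crop width = 1628 − 259 = 1369 px; one third is 456.33 px.
Crop height = 1015 − 750 = 265 px; one third is 88.33 px.
The top-left point is one-third across and one-third down within the crop:
x = 259 + 1 × 456.33 ≈ 715; y = 750 + 1 × 88.33 ≈ 838.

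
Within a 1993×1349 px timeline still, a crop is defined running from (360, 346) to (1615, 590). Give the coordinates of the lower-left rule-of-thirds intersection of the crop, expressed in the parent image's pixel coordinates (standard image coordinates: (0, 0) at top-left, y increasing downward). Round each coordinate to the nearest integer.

Crop width = 1615 − 360 = 1255 px; one third is 418.33 px.
Crop height = 590 − 346 = 244 px; one third is 81.33 px.
The lower-left point is one-third across and two-thirds down within the crop:
x = 360 + 1 × 418.33 ≈ 778; y = 346 + 2 × 81.33 ≈ 509.

(778, 509)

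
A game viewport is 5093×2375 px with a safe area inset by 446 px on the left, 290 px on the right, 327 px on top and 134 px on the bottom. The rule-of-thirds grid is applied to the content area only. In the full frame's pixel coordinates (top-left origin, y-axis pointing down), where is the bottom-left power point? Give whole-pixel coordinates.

Content width = 5093 − 446 − 290 = 4357 px; content height = 2375 − 327 − 134 = 1914 px.
Bottom-left is one-third across and two-thirds down within the content area.
x = 446 + 1 × 4357/3 = 446 + 1452.33 ≈ 1898
y = 327 + 2 × 1914/3 = 327 + 1276.00 ≈ 1603

(1898, 1603)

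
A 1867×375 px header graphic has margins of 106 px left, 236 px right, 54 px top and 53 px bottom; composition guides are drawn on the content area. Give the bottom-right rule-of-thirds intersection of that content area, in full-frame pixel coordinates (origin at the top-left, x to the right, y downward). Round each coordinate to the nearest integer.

x = 1123 px, y = 233 px

Content width = 1867 − 106 − 236 = 1525 px; content height = 375 − 54 − 53 = 268 px.
Bottom-right is two-thirds across and two-thirds down within the content area.
x = 106 + 2 × 1525/3 = 106 + 1016.67 ≈ 1123
y = 54 + 2 × 268/3 = 54 + 178.67 ≈ 233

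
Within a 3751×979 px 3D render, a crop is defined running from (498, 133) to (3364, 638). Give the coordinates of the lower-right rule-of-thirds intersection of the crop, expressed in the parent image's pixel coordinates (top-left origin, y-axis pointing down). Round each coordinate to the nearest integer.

x = 2409 px, y = 470 px

Crop width = 3364 − 498 = 2866 px; one third is 955.33 px.
Crop height = 638 − 133 = 505 px; one third is 168.33 px.
The lower-right point is two-thirds across and two-thirds down within the crop:
x = 498 + 2 × 955.33 ≈ 2409; y = 133 + 2 × 168.33 ≈ 470.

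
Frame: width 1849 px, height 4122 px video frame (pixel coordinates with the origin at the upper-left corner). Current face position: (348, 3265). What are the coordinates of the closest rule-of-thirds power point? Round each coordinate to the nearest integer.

x = 616 px, y = 2748 px

Third lines: x ∈ {616, 1233}, y ∈ {1374, 2748}.
348 is closer to x = 616; 3265 is closer to y = 2748.
So the nearest intersection is the lower-left power point.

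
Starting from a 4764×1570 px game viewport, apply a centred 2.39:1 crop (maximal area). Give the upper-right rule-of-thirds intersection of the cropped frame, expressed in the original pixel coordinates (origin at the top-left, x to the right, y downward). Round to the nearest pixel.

4764/1570 > 2.39/1, so the 2.39:1 crop keeps the full height 1570 and trims width to 1570 × 2.39/1 = 3752.30 px.
Left offset = (4764 − 3752.30)/2 = 505.85 px; top offset = 0.
Upper-right is two-thirds across and one-third down within the crop:
x = 505.85 + 2 × 3752.30/3 ≈ 3007; y = 0.00 + 1 × 1570.00/3 ≈ 523.

(3007, 523)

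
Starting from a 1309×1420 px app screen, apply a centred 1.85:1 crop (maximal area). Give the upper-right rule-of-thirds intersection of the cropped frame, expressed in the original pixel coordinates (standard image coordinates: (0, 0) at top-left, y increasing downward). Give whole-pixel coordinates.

x = 873 px, y = 592 px

1309/1420 < 1.85/1, so the 1.85:1 crop keeps the full width 1309 and trims height to 1309 × 1/1.85 = 707.57 px.
Top offset = (1420 − 707.57)/2 = 356.22 px; left offset = 0.
Upper-right is two-thirds across and one-third down within the crop:
x = 0.00 + 2 × 1309.00/3 ≈ 873; y = 356.22 + 1 × 707.57/3 ≈ 592.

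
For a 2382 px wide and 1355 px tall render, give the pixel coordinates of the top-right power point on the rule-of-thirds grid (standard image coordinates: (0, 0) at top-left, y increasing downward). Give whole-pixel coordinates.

The top-right point sits two-thirds of the way across and one-third of the way down.
x = 2 × 2382/3 ≈ 1588; y = 1 × 1355/3 ≈ 452.

(1588, 452)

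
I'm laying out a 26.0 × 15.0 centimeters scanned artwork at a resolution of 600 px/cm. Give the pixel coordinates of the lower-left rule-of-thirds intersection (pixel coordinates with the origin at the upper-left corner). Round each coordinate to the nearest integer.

x = 5200 px, y = 6000 px

In pixels the canvas is 26.0 × 600 = 15600 wide and 15.0 × 600 = 9000 tall.
The lower-left point is one-third across and two-thirds down:
x = 1 × 15600/3 ≈ 5200; y = 2 × 9000/3 ≈ 6000.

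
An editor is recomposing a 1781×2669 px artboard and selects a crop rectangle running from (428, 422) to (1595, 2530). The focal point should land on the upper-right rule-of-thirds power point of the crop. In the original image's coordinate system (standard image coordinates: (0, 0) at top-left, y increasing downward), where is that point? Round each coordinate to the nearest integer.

x = 1206 px, y = 1125 px

Crop width = 1595 − 428 = 1167 px; one third is 389.00 px.
Crop height = 2530 − 422 = 2108 px; one third is 702.67 px.
The upper-right point is two-thirds across and one-third down within the crop:
x = 428 + 2 × 389.00 ≈ 1206; y = 422 + 1 × 702.67 ≈ 1125.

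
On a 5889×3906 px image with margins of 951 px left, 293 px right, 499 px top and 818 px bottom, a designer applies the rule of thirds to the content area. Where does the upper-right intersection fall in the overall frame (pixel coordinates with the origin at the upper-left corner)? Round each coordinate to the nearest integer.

Content width = 5889 − 951 − 293 = 4645 px; content height = 3906 − 499 − 818 = 2589 px.
Upper-right is two-thirds across and one-third down within the content area.
x = 951 + 2 × 4645/3 = 951 + 3096.67 ≈ 4048
y = 499 + 1 × 2589/3 = 499 + 863.00 ≈ 1362

(4048, 1362)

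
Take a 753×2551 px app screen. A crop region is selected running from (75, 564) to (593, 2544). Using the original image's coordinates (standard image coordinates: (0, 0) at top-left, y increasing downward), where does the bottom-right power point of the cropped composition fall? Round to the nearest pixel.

Crop width = 593 − 75 = 518 px; one third is 172.67 px.
Crop height = 2544 − 564 = 1980 px; one third is 660.00 px.
The bottom-right point is two-thirds across and two-thirds down within the crop:
x = 75 + 2 × 172.67 ≈ 420; y = 564 + 2 × 660.00 ≈ 1884.

x = 420 px, y = 1884 px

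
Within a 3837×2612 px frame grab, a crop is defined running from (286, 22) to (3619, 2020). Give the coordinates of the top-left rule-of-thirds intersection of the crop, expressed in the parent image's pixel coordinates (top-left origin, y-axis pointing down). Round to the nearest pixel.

x = 1397 px, y = 688 px

Crop width = 3619 − 286 = 3333 px; one third is 1111.00 px.
Crop height = 2020 − 22 = 1998 px; one third is 666.00 px.
The top-left point is one-third across and one-third down within the crop:
x = 286 + 1 × 1111.00 ≈ 1397; y = 22 + 1 × 666.00 ≈ 688.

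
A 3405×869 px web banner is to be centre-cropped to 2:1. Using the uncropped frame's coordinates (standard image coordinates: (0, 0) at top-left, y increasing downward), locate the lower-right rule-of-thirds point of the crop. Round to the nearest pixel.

3405/869 > 2/1, so the 2:1 crop keeps the full height 869 and trims width to 869 × 2/1 = 1738.00 px.
Left offset = (3405 − 1738.00)/2 = 833.50 px; top offset = 0.
Lower-right is two-thirds across and two-thirds down within the crop:
x = 833.50 + 2 × 1738.00/3 ≈ 1992; y = 0.00 + 2 × 869.00/3 ≈ 579.

(1992, 579)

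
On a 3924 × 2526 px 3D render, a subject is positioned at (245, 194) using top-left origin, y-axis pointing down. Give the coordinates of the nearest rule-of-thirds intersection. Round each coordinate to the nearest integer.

x = 1308 px, y = 842 px

Third lines: x ∈ {1308, 2616}, y ∈ {842, 1684}.
245 is closer to x = 1308; 194 is closer to y = 842.
So the nearest intersection is the upper-left power point.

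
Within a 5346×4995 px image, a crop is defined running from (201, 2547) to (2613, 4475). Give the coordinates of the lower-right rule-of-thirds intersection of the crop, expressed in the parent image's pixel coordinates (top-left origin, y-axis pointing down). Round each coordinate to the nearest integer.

Crop width = 2613 − 201 = 2412 px; one third is 804.00 px.
Crop height = 4475 − 2547 = 1928 px; one third is 642.67 px.
The lower-right point is two-thirds across and two-thirds down within the crop:
x = 201 + 2 × 804.00 ≈ 1809; y = 2547 + 2 × 642.67 ≈ 3832.

(1809, 3832)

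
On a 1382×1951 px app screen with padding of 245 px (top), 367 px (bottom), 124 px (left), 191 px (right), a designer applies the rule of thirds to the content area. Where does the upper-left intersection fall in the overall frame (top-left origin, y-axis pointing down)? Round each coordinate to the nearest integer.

x = 480 px, y = 691 px

Content width = 1382 − 124 − 191 = 1067 px; content height = 1951 − 245 − 367 = 1339 px.
Upper-left is one-third across and one-third down within the content area.
x = 124 + 1 × 1067/3 = 124 + 355.67 ≈ 480
y = 245 + 1 × 1339/3 = 245 + 446.33 ≈ 691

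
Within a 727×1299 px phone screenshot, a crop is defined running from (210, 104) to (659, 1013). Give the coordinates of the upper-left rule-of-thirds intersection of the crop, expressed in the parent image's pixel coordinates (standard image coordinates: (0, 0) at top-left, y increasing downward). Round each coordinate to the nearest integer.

Crop width = 659 − 210 = 449 px; one third is 149.67 px.
Crop height = 1013 − 104 = 909 px; one third is 303.00 px.
The upper-left point is one-third across and one-third down within the crop:
x = 210 + 1 × 149.67 ≈ 360; y = 104 + 1 × 303.00 ≈ 407.

x = 360 px, y = 407 px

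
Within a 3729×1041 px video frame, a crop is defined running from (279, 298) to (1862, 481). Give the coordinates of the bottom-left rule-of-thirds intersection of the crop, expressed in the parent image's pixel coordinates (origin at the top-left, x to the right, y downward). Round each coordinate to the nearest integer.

Crop width = 1862 − 279 = 1583 px; one third is 527.67 px.
Crop height = 481 − 298 = 183 px; one third is 61.00 px.
The bottom-left point is one-third across and two-thirds down within the crop:
x = 279 + 1 × 527.67 ≈ 807; y = 298 + 2 × 61.00 ≈ 420.

x = 807 px, y = 420 px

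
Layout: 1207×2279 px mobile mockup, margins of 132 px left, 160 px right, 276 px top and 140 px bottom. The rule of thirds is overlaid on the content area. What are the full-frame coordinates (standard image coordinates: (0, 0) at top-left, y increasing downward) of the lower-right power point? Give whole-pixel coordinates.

(742, 1518)

Content width = 1207 − 132 − 160 = 915 px; content height = 2279 − 276 − 140 = 1863 px.
Lower-right is two-thirds across and two-thirds down within the content area.
x = 132 + 2 × 915/3 = 132 + 610.00 ≈ 742
y = 276 + 2 × 1863/3 = 276 + 1242.00 ≈ 1518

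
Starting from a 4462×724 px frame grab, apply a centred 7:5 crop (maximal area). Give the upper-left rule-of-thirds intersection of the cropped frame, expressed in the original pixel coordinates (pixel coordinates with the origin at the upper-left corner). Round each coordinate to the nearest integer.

(2062, 241)

4462/724 > 7/5, so the 7:5 crop keeps the full height 724 and trims width to 724 × 7/5 = 1013.60 px.
Left offset = (4462 − 1013.60)/2 = 1724.20 px; top offset = 0.
Upper-left is one-third across and one-third down within the crop:
x = 1724.20 + 1 × 1013.60/3 ≈ 2062; y = 0.00 + 1 × 724.00/3 ≈ 241.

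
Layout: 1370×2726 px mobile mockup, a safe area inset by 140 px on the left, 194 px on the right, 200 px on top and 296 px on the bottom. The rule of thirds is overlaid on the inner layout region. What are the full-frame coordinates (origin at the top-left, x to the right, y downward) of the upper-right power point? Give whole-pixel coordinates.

Content width = 1370 − 140 − 194 = 1036 px; content height = 2726 − 200 − 296 = 2230 px.
Upper-right is two-thirds across and one-third down within the inner layout region.
x = 140 + 2 × 1036/3 = 140 + 690.67 ≈ 831
y = 200 + 1 × 2230/3 = 200 + 743.33 ≈ 943

x = 831 px, y = 943 px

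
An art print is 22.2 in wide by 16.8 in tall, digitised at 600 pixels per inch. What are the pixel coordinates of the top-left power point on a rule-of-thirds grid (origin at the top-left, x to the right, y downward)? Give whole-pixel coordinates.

(4440, 3360)

In pixels the canvas is 22.2 × 600 = 13320 wide and 16.8 × 600 = 10080 tall.
The top-left point is one-third across and one-third down:
x = 1 × 13320/3 ≈ 4440; y = 1 × 10080/3 ≈ 3360.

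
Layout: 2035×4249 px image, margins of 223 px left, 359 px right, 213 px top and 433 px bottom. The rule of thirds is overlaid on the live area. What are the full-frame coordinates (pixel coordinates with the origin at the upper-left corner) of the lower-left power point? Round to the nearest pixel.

x = 707 px, y = 2615 px

Content width = 2035 − 223 − 359 = 1453 px; content height = 4249 − 213 − 433 = 3603 px.
Lower-left is one-third across and two-thirds down within the live area.
x = 223 + 1 × 1453/3 = 223 + 484.33 ≈ 707
y = 213 + 2 × 3603/3 = 213 + 2402.00 ≈ 2615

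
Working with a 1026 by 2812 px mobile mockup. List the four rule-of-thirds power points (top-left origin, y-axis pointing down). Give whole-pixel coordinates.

(342, 937), (684, 937), (342, 1875), (684, 1875)

One third of 1026 is 342; one third of 2812 is 937.33.
Vertical third lines at x = 342 and x = 684; horizontal third lines at y = 937 and y = 1875.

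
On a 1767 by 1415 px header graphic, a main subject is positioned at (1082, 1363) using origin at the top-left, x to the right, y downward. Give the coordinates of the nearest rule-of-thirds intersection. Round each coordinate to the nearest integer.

x = 1178 px, y = 943 px

Third lines: x ∈ {589, 1178}, y ∈ {472, 943}.
1082 is closer to x = 1178; 1363 is closer to y = 943.
So the nearest intersection is the lower-right power point.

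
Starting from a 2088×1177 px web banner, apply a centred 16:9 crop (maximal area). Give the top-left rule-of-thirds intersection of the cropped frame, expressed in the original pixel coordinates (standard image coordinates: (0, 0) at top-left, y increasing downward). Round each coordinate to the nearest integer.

2088/1177 < 16/9, so the 16:9 crop keeps the full width 2088 and trims height to 2088 × 9/16 = 1174.50 px.
Top offset = (1177 − 1174.50)/2 = 1.25 px; left offset = 0.
Top-left is one-third across and one-third down within the crop:
x = 0.00 + 1 × 2088.00/3 ≈ 696; y = 1.25 + 1 × 1174.50/3 ≈ 393.

x = 696 px, y = 393 px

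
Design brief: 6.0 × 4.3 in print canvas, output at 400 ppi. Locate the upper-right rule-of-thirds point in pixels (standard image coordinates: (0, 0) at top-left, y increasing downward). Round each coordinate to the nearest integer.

x = 1600 px, y = 573 px

In pixels the canvas is 6.0 × 400 = 2400 wide and 4.3 × 400 = 1720 tall.
The upper-right point is two-thirds across and one-third down:
x = 2 × 2400/3 ≈ 1600; y = 1 × 1720/3 ≈ 573.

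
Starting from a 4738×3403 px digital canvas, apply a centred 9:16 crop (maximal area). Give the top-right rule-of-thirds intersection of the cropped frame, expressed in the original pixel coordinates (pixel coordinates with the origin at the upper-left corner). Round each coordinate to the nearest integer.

4738/3403 > 9/16, so the 9:16 crop keeps the full height 3403 and trims width to 3403 × 9/16 = 1914.19 px.
Left offset = (4738 − 1914.19)/2 = 1411.91 px; top offset = 0.
Top-right is two-thirds across and one-third down within the crop:
x = 1411.91 + 2 × 1914.19/3 ≈ 2688; y = 0.00 + 1 × 3403.00/3 ≈ 1134.

(2688, 1134)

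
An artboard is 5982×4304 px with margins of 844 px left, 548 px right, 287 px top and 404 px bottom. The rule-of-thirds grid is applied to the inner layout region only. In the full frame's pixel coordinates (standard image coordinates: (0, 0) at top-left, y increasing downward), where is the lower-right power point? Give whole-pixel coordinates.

Content width = 5982 − 844 − 548 = 4590 px; content height = 4304 − 287 − 404 = 3613 px.
Lower-right is two-thirds across and two-thirds down within the inner layout region.
x = 844 + 2 × 4590/3 = 844 + 3060.00 ≈ 3904
y = 287 + 2 × 3613/3 = 287 + 2408.67 ≈ 2696

(3904, 2696)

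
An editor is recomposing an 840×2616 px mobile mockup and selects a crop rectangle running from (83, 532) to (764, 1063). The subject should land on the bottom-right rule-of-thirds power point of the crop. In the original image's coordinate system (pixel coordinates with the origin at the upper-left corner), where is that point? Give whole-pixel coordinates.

(537, 886)

Crop width = 764 − 83 = 681 px; one third is 227.00 px.
Crop height = 1063 − 532 = 531 px; one third is 177.00 px.
The bottom-right point is two-thirds across and two-thirds down within the crop:
x = 83 + 2 × 227.00 ≈ 537; y = 532 + 2 × 177.00 ≈ 886.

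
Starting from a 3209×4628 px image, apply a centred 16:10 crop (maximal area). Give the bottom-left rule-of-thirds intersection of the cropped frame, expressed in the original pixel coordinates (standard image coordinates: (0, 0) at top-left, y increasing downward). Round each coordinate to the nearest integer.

x = 1070 px, y = 2648 px

3209/4628 < 16/10, so the 16:10 crop keeps the full width 3209 and trims height to 3209 × 10/16 = 2005.62 px.
Top offset = (4628 − 2005.62)/2 = 1311.19 px; left offset = 0.
Bottom-left is one-third across and two-thirds down within the crop:
x = 0.00 + 1 × 3209.00/3 ≈ 1070; y = 1311.19 + 2 × 2005.62/3 ≈ 2648.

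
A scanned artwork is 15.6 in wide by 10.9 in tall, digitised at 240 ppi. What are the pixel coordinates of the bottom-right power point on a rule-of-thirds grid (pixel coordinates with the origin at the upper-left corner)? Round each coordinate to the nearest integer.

In pixels the canvas is 15.6 × 240 = 3744 wide and 10.9 × 240 = 2616 tall.
The bottom-right point is two-thirds across and two-thirds down:
x = 2 × 3744/3 ≈ 2496; y = 2 × 2616/3 ≈ 1744.

(2496, 1744)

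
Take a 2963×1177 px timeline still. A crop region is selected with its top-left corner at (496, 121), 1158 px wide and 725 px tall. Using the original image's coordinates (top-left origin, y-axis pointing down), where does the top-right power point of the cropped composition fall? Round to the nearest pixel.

x = 1268 px, y = 363 px

One third of the crop width 1158 is 386.00 px.
One third of the crop height 725 is 241.67 px.
The top-right point is two-thirds across and one-third down within the crop:
x = 496 + 2 × 386.00 ≈ 1268; y = 121 + 1 × 241.67 ≈ 363.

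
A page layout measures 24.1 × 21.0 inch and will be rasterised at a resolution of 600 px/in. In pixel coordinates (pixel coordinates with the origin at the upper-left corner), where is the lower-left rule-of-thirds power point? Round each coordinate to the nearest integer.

In pixels the canvas is 24.1 × 600 = 14460 wide and 21.0 × 600 = 12600 tall.
The lower-left point is one-third across and two-thirds down:
x = 1 × 14460/3 ≈ 4820; y = 2 × 12600/3 ≈ 8400.

x = 4820 px, y = 8400 px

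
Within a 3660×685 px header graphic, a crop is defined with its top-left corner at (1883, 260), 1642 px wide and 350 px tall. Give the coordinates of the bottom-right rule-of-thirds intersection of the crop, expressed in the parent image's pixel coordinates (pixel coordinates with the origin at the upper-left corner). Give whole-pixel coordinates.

One third of the crop width 1642 is 547.33 px.
One third of the crop height 350 is 116.67 px.
The bottom-right point is two-thirds across and two-thirds down within the crop:
x = 1883 + 2 × 547.33 ≈ 2978; y = 260 + 2 × 116.67 ≈ 493.

(2978, 493)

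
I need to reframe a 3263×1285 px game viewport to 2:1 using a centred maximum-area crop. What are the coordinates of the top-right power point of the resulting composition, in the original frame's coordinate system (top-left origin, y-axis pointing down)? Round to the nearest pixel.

x = 2060 px, y = 428 px

3263/1285 > 2/1, so the 2:1 crop keeps the full height 1285 and trims width to 1285 × 2/1 = 2570.00 px.
Left offset = (3263 − 2570.00)/2 = 346.50 px; top offset = 0.
Top-right is two-thirds across and one-third down within the crop:
x = 346.50 + 2 × 2570.00/3 ≈ 2060; y = 0.00 + 1 × 1285.00/3 ≈ 428.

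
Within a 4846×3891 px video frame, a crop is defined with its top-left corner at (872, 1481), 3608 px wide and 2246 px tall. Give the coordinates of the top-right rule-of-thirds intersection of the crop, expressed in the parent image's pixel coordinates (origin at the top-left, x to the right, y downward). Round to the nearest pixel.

One third of the crop width 3608 is 1202.67 px.
One third of the crop height 2246 is 748.67 px.
The top-right point is two-thirds across and one-third down within the crop:
x = 872 + 2 × 1202.67 ≈ 3277; y = 1481 + 1 × 748.67 ≈ 2230.

x = 3277 px, y = 2230 px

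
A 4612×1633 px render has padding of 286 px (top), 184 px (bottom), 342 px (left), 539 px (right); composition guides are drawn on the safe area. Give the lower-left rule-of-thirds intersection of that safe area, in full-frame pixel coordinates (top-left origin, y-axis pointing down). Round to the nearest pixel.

x = 1586 px, y = 1061 px

Content width = 4612 − 342 − 539 = 3731 px; content height = 1633 − 286 − 184 = 1163 px.
Lower-left is one-third across and two-thirds down within the safe area.
x = 342 + 1 × 3731/3 = 342 + 1243.67 ≈ 1586
y = 286 + 2 × 1163/3 = 286 + 775.33 ≈ 1061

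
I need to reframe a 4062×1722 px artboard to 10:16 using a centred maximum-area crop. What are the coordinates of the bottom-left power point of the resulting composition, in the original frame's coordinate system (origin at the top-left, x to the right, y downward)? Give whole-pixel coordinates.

(1852, 1148)

4062/1722 > 10/16, so the 10:16 crop keeps the full height 1722 and trims width to 1722 × 10/16 = 1076.25 px.
Left offset = (4062 − 1076.25)/2 = 1492.88 px; top offset = 0.
Bottom-left is one-third across and two-thirds down within the crop:
x = 1492.88 + 1 × 1076.25/3 ≈ 1852; y = 0.00 + 2 × 1722.00/3 ≈ 1148.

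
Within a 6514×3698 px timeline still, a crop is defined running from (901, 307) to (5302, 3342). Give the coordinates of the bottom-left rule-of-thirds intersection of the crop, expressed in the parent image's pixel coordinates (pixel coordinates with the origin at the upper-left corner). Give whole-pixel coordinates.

x = 2368 px, y = 2330 px

Crop width = 5302 − 901 = 4401 px; one third is 1467.00 px.
Crop height = 3342 − 307 = 3035 px; one third is 1011.67 px.
The bottom-left point is one-third across and two-thirds down within the crop:
x = 901 + 1 × 1467.00 ≈ 2368; y = 307 + 2 × 1011.67 ≈ 2330.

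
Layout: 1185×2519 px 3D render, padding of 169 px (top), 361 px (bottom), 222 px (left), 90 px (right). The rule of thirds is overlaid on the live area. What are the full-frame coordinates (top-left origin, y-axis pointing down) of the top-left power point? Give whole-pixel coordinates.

x = 513 px, y = 832 px

Content width = 1185 − 222 − 90 = 873 px; content height = 2519 − 169 − 361 = 1989 px.
Top-left is one-third across and one-third down within the live area.
x = 222 + 1 × 873/3 = 222 + 291.00 ≈ 513
y = 169 + 1 × 1989/3 = 169 + 663.00 ≈ 832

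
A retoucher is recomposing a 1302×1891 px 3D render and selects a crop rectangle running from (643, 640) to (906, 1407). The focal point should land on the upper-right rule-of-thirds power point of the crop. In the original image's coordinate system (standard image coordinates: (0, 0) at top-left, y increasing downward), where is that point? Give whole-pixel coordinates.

Crop width = 906 − 643 = 263 px; one third is 87.67 px.
Crop height = 1407 − 640 = 767 px; one third is 255.67 px.
The upper-right point is two-thirds across and one-third down within the crop:
x = 643 + 2 × 87.67 ≈ 818; y = 640 + 1 × 255.67 ≈ 896.

x = 818 px, y = 896 px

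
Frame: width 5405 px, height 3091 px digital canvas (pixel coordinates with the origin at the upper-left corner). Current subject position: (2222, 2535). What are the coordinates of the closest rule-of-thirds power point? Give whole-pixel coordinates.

(1802, 2061)

Third lines: x ∈ {1802, 3603}, y ∈ {1030, 2061}.
2222 is closer to x = 1802; 2535 is closer to y = 2061.
So the nearest intersection is the lower-left power point.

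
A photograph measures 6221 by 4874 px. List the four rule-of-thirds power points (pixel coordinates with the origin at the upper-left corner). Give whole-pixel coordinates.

(2074, 1625), (4147, 1625), (2074, 3249), (4147, 3249)

One third of 6221 is 2073.67; one third of 4874 is 1624.67.
Vertical third lines at x = 2074 and x = 4147; horizontal third lines at y = 1625 and y = 3249.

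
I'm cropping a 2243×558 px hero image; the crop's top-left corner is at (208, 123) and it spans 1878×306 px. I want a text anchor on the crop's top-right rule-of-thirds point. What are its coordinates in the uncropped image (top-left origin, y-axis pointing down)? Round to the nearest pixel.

x = 1460 px, y = 225 px

One third of the crop width 1878 is 626.00 px.
One third of the crop height 306 is 102.00 px.
The top-right point is two-thirds across and one-third down within the crop:
x = 208 + 2 × 626.00 ≈ 1460; y = 123 + 1 × 102.00 ≈ 225.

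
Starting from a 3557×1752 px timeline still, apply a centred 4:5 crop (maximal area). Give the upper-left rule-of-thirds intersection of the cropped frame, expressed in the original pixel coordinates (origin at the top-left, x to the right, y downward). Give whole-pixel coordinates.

3557/1752 > 4/5, so the 4:5 crop keeps the full height 1752 and trims width to 1752 × 4/5 = 1401.60 px.
Left offset = (3557 − 1401.60)/2 = 1077.70 px; top offset = 0.
Upper-left is one-third across and one-third down within the crop:
x = 1077.70 + 1 × 1401.60/3 ≈ 1545; y = 0.00 + 1 × 1752.00/3 ≈ 584.

(1545, 584)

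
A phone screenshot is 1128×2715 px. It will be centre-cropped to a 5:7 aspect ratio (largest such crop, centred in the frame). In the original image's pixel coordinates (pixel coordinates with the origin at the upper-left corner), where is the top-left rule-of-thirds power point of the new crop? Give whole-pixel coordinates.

1128/2715 < 5/7, so the 5:7 crop keeps the full width 1128 and trims height to 1128 × 7/5 = 1579.20 px.
Top offset = (2715 − 1579.20)/2 = 567.90 px; left offset = 0.
Top-left is one-third across and one-third down within the crop:
x = 0.00 + 1 × 1128.00/3 ≈ 376; y = 567.90 + 1 × 1579.20/3 ≈ 1094.

(376, 1094)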